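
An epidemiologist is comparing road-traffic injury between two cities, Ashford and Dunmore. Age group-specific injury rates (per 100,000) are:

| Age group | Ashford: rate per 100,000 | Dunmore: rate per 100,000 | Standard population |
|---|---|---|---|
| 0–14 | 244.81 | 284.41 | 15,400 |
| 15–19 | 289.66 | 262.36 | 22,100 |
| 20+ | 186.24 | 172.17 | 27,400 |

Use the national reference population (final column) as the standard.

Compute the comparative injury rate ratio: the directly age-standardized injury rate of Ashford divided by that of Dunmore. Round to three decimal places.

1.025

Standard total = 64,900; weights = 0.2373, 0.3405, 0.4222.
Ashford: 0.2373×244.81 + 0.3405×289.66 + 0.4222×186.24 = 235.3549 per 100,000.
Dunmore: 0.2373×284.41 + 0.3405×262.36 + 0.4222×172.17 = 229.5151 per 100,000.
Ratio = 235.3549 ÷ 229.5151 = 1.02544.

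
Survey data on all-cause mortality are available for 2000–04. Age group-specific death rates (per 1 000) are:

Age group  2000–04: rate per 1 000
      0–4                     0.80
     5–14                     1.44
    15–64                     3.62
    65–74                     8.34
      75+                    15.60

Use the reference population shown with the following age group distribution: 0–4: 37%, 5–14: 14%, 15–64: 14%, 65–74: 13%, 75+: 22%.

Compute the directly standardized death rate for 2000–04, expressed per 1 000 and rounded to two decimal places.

5.52

Standard weights: 0.37, 0.14, 0.14, 0.13, 0.22.
Standardized rate: 0.3700×0.80 + 0.1400×1.44 + 0.1400×3.62 + 0.1300×8.34 + 0.2200×15.60 = 5.5206 per 1 000.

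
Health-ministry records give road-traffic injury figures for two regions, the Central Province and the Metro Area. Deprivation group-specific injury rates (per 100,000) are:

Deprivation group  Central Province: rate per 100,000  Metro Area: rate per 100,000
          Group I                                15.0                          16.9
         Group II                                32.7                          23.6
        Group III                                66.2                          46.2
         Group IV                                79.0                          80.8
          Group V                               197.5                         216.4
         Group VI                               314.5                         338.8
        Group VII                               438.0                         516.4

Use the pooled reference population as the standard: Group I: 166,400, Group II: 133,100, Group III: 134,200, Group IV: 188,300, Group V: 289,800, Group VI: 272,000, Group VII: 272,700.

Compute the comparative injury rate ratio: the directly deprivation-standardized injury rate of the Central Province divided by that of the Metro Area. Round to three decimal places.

0.906

Standard total = 1,456,500; weights = 0.1142, 0.0914, 0.0921, 0.1293, 0.1990, 0.1867, 0.1872.
The Central Province: 0.1142×15.0 + 0.0914×32.7 + 0.0921×66.2 + 0.1293×79.0 + 0.1990×197.5 + 0.1867×314.5 + 0.1872×438.0 = 201.0506 per 100,000.
The Metro Area: 0.1142×16.9 + 0.0914×23.6 + 0.0921×46.2 + 0.1293×80.8 + 0.1990×216.4 + 0.1867×338.8 + 0.1872×516.4 = 221.8034 per 100,000.
Ratio = 201.0506 ÷ 221.8034 = 0.90644.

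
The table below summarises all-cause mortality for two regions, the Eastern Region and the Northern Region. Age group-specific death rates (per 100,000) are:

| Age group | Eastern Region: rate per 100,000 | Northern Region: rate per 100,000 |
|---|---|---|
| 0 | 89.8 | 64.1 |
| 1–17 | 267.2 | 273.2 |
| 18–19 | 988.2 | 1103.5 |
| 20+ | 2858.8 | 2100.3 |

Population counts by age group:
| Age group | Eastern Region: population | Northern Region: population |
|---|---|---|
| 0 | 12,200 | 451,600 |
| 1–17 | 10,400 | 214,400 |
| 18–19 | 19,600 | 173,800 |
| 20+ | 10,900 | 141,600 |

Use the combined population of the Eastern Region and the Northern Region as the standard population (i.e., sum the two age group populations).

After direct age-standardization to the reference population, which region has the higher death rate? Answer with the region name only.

Combined standard total = 1,034,500; weights = 0.4483, 0.2173, 0.1870, 0.1474.
The Eastern Region: 0.4483×89.8 + 0.2173×267.2 + 0.1870×988.2 + 0.1474×2858.8 = 704.4956 per 100,000.
The Northern Region: 0.4483×64.1 + 0.2173×273.2 + 0.1870×1103.5 + 0.1474×2100.3 = 604.0189 per 100,000.

Eastern Region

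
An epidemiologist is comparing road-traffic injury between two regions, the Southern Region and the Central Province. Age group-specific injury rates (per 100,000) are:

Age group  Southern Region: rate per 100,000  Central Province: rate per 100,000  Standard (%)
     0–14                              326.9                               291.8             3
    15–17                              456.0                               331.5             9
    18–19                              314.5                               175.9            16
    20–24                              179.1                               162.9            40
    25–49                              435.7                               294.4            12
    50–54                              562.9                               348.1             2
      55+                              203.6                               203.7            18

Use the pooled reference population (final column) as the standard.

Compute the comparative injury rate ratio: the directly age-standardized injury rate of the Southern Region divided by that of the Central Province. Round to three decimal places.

1.295

Standard weights: 0.03, 0.09, 0.16, 0.40, 0.12, 0.02, 0.18.
The Southern Region: 0.0300×326.9 + 0.0900×456.0 + 0.1600×314.5 + 0.4000×179.1 + 0.1200×435.7 + 0.0200×562.9 + 0.1800×203.6 = 272.9970 per 100,000.
The Central Province: 0.0300×291.8 + 0.0900×331.5 + 0.1600×175.9 + 0.4000×162.9 + 0.1200×294.4 + 0.0200×348.1 + 0.1800×203.7 = 210.8490 per 100,000.
Ratio = 272.9970 ÷ 210.8490 = 1.29475.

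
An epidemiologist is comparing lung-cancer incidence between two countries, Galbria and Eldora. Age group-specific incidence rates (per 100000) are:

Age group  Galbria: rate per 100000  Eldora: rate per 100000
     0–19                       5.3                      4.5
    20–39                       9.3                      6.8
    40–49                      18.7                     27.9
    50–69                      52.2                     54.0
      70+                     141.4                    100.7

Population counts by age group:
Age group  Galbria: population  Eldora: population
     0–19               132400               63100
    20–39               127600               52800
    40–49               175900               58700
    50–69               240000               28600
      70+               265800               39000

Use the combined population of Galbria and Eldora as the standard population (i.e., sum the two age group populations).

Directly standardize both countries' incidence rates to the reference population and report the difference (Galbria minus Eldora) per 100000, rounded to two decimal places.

8.76

Combined standard total = 1183900; weights = 0.1651, 0.1524, 0.1982, 0.2269, 0.2575.
Galbria: 0.1651×5.3 + 0.1524×9.3 + 0.1982×18.7 + 0.2269×52.2 + 0.2575×141.4 = 54.2449 per 100000.
Eldora: 0.1651×4.5 + 0.1524×6.8 + 0.1982×27.9 + 0.2269×54.0 + 0.2575×100.7 = 45.4849 per 100000.
Difference = 54.2449 − 45.4849 = 8.7600.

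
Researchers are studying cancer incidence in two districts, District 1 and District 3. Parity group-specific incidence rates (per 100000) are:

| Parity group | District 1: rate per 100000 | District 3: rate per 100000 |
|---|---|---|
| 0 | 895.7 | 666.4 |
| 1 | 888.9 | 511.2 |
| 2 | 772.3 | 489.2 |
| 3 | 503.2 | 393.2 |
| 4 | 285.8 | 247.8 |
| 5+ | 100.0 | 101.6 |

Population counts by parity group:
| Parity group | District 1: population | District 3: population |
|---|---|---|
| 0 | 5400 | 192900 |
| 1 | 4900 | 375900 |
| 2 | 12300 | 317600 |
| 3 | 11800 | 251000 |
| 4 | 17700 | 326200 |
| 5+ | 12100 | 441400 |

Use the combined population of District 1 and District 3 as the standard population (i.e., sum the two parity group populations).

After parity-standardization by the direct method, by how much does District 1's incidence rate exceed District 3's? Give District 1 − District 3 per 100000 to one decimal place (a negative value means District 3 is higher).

Combined standard total = 1969200; weights = 0.1007, 0.1934, 0.1675, 0.1335, 0.1746, 0.2303.
District 1: 0.1007×895.7 + 0.1934×888.9 + 0.1675×772.3 + 0.1335×503.2 + 0.1746×285.8 + 0.2303×100.0 = 531.5711 per 100000.
District 3: 0.1007×666.4 + 0.1934×511.2 + 0.1675×489.2 + 0.1335×393.2 + 0.1746×247.8 + 0.2303×101.6 = 367.0659 per 100000.
Difference = 531.5711 − 367.0659 = 164.5052.

164.5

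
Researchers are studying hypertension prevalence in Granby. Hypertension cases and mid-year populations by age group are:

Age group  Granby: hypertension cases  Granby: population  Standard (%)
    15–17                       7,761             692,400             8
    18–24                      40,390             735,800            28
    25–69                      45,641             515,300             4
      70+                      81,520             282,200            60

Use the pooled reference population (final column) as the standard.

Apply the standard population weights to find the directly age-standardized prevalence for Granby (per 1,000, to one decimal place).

Age-specific rates per 1,000 for Granby: 11.209, 54.893, 88.572, 288.873.
Standard weights: 0.08, 0.28, 0.04, 0.60.
Standardized rate: 0.0800×11.209 + 0.2800×54.893 + 0.0400×88.572 + 0.6000×288.873 = 193.1334 per 1,000.

193.1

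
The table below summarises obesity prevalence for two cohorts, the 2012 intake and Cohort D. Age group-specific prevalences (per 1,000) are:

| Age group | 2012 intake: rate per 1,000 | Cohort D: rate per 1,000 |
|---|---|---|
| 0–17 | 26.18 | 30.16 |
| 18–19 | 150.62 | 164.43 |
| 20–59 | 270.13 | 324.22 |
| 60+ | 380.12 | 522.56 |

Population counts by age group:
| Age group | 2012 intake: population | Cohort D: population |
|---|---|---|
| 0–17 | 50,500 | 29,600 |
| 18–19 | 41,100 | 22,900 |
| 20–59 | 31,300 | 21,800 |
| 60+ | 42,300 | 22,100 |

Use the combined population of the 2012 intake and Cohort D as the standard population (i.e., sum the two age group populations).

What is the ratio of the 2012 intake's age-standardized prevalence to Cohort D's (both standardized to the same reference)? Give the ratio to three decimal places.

Combined standard total = 261,600; weights = 0.3062, 0.2446, 0.2030, 0.2462.
The 2012 intake: 0.3062×26.18 + 0.2446×150.62 + 0.2030×270.13 + 0.2462×380.12 = 193.2734 per 1,000.
Cohort D: 0.3062×30.16 + 0.2446×164.43 + 0.2030×324.22 + 0.2462×522.56 = 243.9155 per 1,000.
Ratio = 193.2734 ÷ 243.9155 = 0.79238.

0.792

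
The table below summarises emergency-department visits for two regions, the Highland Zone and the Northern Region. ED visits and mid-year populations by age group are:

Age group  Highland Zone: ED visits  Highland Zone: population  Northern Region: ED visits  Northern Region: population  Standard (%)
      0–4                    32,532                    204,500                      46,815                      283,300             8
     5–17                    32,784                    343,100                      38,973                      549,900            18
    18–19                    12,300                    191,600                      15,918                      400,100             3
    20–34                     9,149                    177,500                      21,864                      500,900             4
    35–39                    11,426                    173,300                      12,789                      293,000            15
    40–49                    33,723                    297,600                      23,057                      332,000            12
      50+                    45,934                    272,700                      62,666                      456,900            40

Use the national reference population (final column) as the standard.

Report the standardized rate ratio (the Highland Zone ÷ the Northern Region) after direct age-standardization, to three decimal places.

1.265

Age-specific rates per 1,000 for the Highland Zone: 159.081, 95.552, 64.196, 51.544, 65.932, 113.317, 168.442.
For the Northern Region: 165.249, 70.873, 39.785, 43.649, 43.648, 69.449, 137.155.
Standard weights: 0.08, 0.18, 0.03, 0.04, 0.15, 0.12, 0.40.
The Highland Zone: 0.0800×159.081 + 0.1800×95.552 + 0.0300×64.196 + 0.0400×51.544 + 0.1500×65.932 + 0.1200×113.317 + 0.4000×168.442 = 124.7779 per 1,000.
The Northern Region: 0.0800×165.249 + 0.1800×70.873 + 0.0300×39.785 + 0.0400×43.649 + 0.1500×43.648 + 0.1200×69.449 + 0.4000×137.155 = 98.6596 per 1,000.
Ratio = 124.7779 ÷ 98.6596 = 1.26473.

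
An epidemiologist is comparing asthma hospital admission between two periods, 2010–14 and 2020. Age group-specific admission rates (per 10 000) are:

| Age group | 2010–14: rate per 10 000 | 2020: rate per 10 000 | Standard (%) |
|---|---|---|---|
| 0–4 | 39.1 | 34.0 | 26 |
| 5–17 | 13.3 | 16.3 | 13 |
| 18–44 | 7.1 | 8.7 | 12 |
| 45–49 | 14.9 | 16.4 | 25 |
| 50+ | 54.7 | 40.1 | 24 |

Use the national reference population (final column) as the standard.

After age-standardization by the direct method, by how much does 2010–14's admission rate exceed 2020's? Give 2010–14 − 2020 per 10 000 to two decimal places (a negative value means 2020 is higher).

3.87

Standard weights: 0.26, 0.13, 0.12, 0.25, 0.24.
2010–14: 0.2600×39.1 + 0.1300×13.3 + 0.1200×7.1 + 0.2500×14.9 + 0.2400×54.7 = 29.6000 per 10 000.
2020: 0.2600×34.0 + 0.1300×16.3 + 0.1200×8.7 + 0.2500×16.4 + 0.2400×40.1 = 25.7270 per 10 000.
Difference = 29.6000 − 25.7270 = 3.8730.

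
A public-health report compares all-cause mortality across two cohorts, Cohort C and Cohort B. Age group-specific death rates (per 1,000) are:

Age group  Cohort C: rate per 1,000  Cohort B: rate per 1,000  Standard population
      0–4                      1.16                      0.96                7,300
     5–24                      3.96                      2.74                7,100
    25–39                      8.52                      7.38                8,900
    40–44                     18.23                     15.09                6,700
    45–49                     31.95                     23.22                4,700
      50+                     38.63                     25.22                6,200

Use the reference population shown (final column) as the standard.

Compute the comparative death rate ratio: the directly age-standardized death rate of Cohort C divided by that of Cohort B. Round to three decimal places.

1.361

Standard total = 40,900; weights = 0.1785, 0.1736, 0.2176, 0.1638, 0.1149, 0.1516.
Cohort C: 0.1785×1.16 + 0.1736×3.96 + 0.2176×8.52 + 0.1638×18.23 + 0.1149×31.95 + 0.1516×38.63 = 15.2622 per 1,000.
Cohort B: 0.1785×0.96 + 0.1736×2.74 + 0.2176×7.38 + 0.1638×15.09 + 0.1149×23.22 + 0.1516×25.22 = 11.2163 per 1,000.
Ratio = 15.2622 ÷ 11.2163 = 1.36072.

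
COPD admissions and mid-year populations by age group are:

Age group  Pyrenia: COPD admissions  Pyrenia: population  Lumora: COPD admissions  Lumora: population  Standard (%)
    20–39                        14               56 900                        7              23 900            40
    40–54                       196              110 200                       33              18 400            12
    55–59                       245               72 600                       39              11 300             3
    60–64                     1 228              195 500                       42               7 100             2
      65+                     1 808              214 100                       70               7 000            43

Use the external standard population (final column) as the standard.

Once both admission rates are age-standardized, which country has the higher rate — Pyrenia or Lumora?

Lumora

Age-specific rates per 10 000 for Pyrenia: 2.46, 17.79, 33.75, 62.81, 84.45.
For Lumora: 2.93, 17.93, 34.51, 59.15, 100.00.
Standard weights: 0.40, 0.12, 0.03, 0.02, 0.43.
Pyrenia: 0.4000×2.46 + 0.1200×17.79 + 0.0300×33.75 + 0.0200×62.81 + 0.4300×84.45 = 41.6992 per 10 000.
Lumora: 0.4000×2.93 + 0.1200×17.93 + 0.0300×34.51 + 0.0200×59.15 + 0.4300×100.00 = 48.5422 per 10 000.
The crude rates (53.77 vs 28.21) would put Pyrenia higher, but that reflects its age composition; once standardized to a common age structure, Lumora has the higher underlying rate.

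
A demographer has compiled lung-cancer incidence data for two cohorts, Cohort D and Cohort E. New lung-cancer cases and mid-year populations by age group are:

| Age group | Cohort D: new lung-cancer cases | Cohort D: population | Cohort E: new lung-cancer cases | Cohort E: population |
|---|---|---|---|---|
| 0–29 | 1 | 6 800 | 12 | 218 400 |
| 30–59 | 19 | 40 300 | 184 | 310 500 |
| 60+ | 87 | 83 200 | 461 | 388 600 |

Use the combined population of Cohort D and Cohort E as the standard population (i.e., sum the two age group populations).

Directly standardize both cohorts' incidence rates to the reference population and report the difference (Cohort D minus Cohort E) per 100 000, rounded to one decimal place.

Age-specific rates per 100 000 for Cohort D: 14.71, 47.15, 104.57.
For Cohort E: 5.49, 59.26, 118.63.
Combined standard total = 1 047 800; weights = 0.2149, 0.3348, 0.4503.
Cohort D: 0.2149×14.71 + 0.3348×47.15 + 0.4503×104.57 = 66.0294 per 100 000.
Cohort E: 0.2149×5.49 + 0.3348×59.26 + 0.4503×118.63 = 74.4375 per 100 000.
Difference = 66.0294 − 74.4375 = -8.4081.

-8.4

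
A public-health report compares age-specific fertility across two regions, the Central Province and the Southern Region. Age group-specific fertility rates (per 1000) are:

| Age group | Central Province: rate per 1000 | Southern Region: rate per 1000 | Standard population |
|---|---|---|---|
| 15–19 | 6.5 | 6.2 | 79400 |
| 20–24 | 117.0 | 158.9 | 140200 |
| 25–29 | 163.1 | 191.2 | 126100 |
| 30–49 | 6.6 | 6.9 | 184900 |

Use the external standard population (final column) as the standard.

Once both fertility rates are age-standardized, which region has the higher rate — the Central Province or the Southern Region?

Southern Region

Standard total = 530600; weights = 0.1496, 0.2642, 0.2377, 0.3485.
The Central Province: 0.1496×6.5 + 0.2642×117.0 + 0.2377×163.1 + 0.3485×6.6 = 72.9490 per 1000.
The Southern Region: 0.1496×6.2 + 0.2642×158.9 + 0.2377×191.2 + 0.3485×6.9 = 90.7580 per 1000.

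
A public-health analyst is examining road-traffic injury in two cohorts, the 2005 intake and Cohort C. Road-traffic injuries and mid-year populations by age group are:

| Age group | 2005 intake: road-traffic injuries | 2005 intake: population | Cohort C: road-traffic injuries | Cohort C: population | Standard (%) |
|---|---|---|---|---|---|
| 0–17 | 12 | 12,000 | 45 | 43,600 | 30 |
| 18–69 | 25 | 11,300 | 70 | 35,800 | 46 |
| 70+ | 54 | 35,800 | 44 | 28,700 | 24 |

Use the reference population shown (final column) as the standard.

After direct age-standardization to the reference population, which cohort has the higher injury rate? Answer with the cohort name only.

2005 intake

Age-specific rates per 100,000 for the 2005 intake: 100.00, 221.24, 150.84.
For Cohort C: 103.21, 195.53, 153.31.
Standard weights: 0.30, 0.46, 0.24.
The 2005 intake: 0.3000×100.00 + 0.4600×221.24 + 0.2400×150.84 = 167.9710 per 100,000.
Cohort C: 0.3000×103.21 + 0.4600×195.53 + 0.2400×153.31 = 157.7019 per 100,000.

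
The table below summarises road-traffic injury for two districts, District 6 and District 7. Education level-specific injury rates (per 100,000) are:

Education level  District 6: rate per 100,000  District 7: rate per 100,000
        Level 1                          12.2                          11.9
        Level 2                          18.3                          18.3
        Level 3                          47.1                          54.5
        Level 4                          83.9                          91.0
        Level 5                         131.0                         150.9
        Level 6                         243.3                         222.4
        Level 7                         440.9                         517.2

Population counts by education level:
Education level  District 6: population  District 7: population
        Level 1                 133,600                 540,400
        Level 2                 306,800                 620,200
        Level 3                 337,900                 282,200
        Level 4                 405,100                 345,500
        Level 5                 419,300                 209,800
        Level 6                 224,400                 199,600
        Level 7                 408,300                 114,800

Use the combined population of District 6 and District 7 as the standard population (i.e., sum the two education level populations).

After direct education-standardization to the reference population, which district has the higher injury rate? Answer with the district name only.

Combined standard total = 4,547,900; weights = 0.1482, 0.2038, 0.1363, 0.1650, 0.1383, 0.0932, 0.1150.
District 6: 0.1482×12.2 + 0.2038×18.3 + 0.1363×47.1 + 0.1650×83.9 + 0.1383×131.0 + 0.0932×243.3 + 0.1150×440.9 = 117.3234 per 100,000.
District 7: 0.1482×11.9 + 0.2038×18.3 + 0.1363×54.5 + 0.1650×91.0 + 0.1383×150.9 + 0.0932×222.4 + 0.1150×517.2 = 129.0400 per 100,000.
The crude rates (155.09 vs 86.50) would put District 6 higher, but that reflects its education composition; once standardized to a common education structure, District 7 has the higher underlying rate.

District 7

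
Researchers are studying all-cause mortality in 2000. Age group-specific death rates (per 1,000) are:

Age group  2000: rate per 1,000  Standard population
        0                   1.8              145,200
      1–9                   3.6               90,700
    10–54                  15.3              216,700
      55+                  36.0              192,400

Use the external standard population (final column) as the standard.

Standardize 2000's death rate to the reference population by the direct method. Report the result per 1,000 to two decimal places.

Standard total = 645,000; weights = 0.2251, 0.1406, 0.3360, 0.2983.
Standardized rate: 0.2251×1.8 + 0.1406×3.6 + 0.3360×15.3 + 0.2983×36.0 = 16.7904 per 1,000.

16.79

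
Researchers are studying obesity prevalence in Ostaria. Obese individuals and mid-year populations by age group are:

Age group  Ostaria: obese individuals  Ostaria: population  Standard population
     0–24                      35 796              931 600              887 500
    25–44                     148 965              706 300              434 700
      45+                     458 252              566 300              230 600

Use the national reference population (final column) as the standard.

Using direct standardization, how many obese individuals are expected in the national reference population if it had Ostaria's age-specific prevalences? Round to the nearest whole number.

Age-specific rates per 1 000 for Ostaria: 38.424, 210.909, 809.204.
Expected obese individuals = Σ (standard pop × age-specific rate ÷ 1 000)
= 887 500×38.424/1 000 + 434 700×210.909/1 000 + 230 600×809.204/1 000
= 34101.49 + 91682.13 + 186602.35 = 312385.97.

312386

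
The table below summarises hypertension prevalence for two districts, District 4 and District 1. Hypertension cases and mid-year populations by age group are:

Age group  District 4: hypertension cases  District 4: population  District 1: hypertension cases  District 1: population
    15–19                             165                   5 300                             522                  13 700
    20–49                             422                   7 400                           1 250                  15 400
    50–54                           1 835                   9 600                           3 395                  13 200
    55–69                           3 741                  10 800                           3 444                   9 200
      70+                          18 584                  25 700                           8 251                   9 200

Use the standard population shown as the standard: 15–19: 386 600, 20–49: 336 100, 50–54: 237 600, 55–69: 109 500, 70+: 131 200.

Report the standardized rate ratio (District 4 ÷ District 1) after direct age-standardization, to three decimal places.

0.800

Age-specific rates per 1 000 for District 4: 31.132, 57.027, 191.146, 346.389, 723.113.
For District 1: 38.102, 81.169, 257.197, 374.348, 896.848.
Standard total = 1 201 000; weights = 0.3219, 0.2799, 0.1978, 0.0912, 0.1092.
District 4: 0.3219×31.132 + 0.2799×57.027 + 0.1978×191.146 + 0.0912×346.389 + 0.1092×723.113 = 174.3719 per 1 000.
District 1: 0.3219×38.102 + 0.2799×81.169 + 0.1978×257.197 + 0.0912×374.348 + 0.1092×896.848 = 217.9673 per 1 000.
Ratio = 174.3719 ÷ 217.9673 = 0.79999.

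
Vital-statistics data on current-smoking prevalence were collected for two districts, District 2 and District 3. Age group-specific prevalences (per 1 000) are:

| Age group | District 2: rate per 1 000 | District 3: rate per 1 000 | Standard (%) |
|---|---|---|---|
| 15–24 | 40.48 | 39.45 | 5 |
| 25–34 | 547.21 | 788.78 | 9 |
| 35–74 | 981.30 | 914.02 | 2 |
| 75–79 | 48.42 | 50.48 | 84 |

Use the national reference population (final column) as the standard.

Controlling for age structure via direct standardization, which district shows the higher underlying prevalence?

District 3

Standard weights: 0.05, 0.09, 0.02, 0.84.
District 2: 0.0500×40.48 + 0.0900×547.21 + 0.0200×981.30 + 0.8400×48.42 = 111.5717 per 1 000.
District 3: 0.0500×39.45 + 0.0900×788.78 + 0.0200×914.02 + 0.8400×50.48 = 133.6463 per 1 000.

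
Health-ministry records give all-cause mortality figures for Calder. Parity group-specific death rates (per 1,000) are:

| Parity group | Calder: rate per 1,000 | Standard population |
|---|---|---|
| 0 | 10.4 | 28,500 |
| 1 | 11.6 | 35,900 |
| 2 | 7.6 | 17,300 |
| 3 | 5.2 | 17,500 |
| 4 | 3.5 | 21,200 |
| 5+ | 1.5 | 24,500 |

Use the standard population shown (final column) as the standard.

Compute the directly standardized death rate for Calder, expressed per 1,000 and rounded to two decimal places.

Standard total = 144,900; weights = 0.1967, 0.2478, 0.1194, 0.1208, 0.1463, 0.1691.
Standardized rate: 0.1967×10.4 + 0.2478×11.6 + 0.1194×7.6 + 0.1208×5.2 + 0.1463×3.5 + 0.1691×1.5 = 7.2206 per 1,000.

7.22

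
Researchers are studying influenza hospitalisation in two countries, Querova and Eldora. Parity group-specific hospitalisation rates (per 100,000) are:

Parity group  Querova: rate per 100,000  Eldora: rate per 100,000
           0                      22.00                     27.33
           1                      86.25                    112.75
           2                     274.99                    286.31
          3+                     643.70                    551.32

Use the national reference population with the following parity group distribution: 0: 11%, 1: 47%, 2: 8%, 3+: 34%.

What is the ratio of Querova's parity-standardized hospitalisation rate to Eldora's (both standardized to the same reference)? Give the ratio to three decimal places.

Standard weights: 0.11, 0.47, 0.08, 0.34.
Querova: 0.1100×22.00 + 0.4700×86.25 + 0.0800×274.99 + 0.3400×643.70 = 283.8147 per 100,000.
Eldora: 0.1100×27.33 + 0.4700×112.75 + 0.0800×286.31 + 0.3400×551.32 = 266.3524 per 100,000.
Ratio = 283.8147 ÷ 266.3524 = 1.06556.

1.066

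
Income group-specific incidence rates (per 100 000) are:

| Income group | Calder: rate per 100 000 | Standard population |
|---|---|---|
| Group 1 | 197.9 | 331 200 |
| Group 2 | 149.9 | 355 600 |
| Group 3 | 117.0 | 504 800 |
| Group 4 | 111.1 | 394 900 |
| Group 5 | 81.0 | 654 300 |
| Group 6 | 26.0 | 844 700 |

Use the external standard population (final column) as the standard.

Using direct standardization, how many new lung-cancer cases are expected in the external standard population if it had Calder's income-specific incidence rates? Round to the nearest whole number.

Expected new lung-cancer cases = Σ (standard pop × income-specific rate ÷ 100 000)
= 331 200×197.9/100 000 + 355 600×149.9/100 000 + 504 800×117.0/100 000 + 394 900×111.1/100 000 + 654 300×81.0/100 000 + 844 700×26.0/100 000
= 655.44 + 533.04 + 590.62 + 438.73 + 529.98 + 219.62 = 2967.44.

2967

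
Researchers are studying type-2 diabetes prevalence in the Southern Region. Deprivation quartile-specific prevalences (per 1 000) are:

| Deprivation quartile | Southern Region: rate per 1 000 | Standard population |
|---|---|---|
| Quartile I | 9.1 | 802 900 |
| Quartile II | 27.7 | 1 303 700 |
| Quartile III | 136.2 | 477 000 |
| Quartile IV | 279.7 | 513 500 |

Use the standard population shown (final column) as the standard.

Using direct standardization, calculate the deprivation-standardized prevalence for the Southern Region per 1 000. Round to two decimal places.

81.37

Standard total = 3 097 100; weights = 0.2592, 0.4209, 0.1540, 0.1658.
Standardized rate: 0.2592×9.1 + 0.4209×27.7 + 0.1540×136.2 + 0.1658×279.7 = 81.3704 per 1 000.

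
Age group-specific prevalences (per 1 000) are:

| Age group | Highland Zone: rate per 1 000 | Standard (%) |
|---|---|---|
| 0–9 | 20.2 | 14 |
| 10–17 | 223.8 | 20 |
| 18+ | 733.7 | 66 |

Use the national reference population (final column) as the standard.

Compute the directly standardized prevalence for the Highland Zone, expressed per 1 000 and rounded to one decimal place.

531.8

Standard weights: 0.14, 0.20, 0.66.
Standardized rate: 0.1400×20.2 + 0.2000×223.8 + 0.6600×733.7 = 531.8300 per 1 000.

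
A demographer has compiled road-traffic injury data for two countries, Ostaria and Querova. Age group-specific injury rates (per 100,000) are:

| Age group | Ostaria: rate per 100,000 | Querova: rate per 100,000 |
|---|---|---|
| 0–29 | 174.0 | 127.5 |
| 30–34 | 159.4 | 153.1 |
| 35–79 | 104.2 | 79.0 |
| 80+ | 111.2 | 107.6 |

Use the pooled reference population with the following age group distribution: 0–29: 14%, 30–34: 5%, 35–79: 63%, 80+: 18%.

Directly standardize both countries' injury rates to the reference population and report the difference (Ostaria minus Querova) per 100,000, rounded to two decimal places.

Standard weights: 0.14, 0.05, 0.63, 0.18.
Ostaria: 0.1400×174.0 + 0.0500×159.4 + 0.6300×104.2 + 0.1800×111.2 = 117.9920 per 100,000.
Querova: 0.1400×127.5 + 0.0500×153.1 + 0.6300×79.0 + 0.1800×107.6 = 94.6430 per 100,000.
Difference = 117.9920 − 94.6430 = 23.3490.

23.35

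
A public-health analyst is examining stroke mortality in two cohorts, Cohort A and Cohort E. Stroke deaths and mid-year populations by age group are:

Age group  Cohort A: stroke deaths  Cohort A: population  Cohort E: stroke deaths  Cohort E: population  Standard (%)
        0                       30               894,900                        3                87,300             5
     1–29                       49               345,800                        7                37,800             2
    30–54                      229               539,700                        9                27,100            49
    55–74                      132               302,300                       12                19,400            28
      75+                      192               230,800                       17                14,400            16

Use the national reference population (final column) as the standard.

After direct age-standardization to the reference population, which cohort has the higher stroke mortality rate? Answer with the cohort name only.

Age-specific rates per 100,000 for Cohort A: 3.35, 14.17, 42.43, 43.67, 83.19.
For Cohort E: 3.44, 18.52, 33.21, 61.86, 118.06.
Standard weights: 0.05, 0.02, 0.49, 0.28, 0.16.
Cohort A: 0.0500×3.35 + 0.0200×14.17 + 0.4900×42.43 + 0.2800×43.67 + 0.1600×83.19 = 46.7787 per 100,000.
Cohort E: 0.0500×3.44 + 0.0200×18.52 + 0.4900×33.21 + 0.2800×61.86 + 0.1600×118.06 = 53.0237 per 100,000.
The crude rates (27.32 vs 25.81) would put Cohort A higher, but that reflects its age composition; once standardized to a common age structure, Cohort E has the higher underlying rate.

Cohort E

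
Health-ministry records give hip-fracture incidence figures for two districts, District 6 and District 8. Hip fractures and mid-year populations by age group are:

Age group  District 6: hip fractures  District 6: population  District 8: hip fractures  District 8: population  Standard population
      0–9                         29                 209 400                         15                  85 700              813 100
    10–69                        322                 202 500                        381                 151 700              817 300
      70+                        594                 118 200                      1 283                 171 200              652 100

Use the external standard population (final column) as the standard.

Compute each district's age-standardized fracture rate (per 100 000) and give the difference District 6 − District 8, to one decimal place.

Age-specific rates per 100 000 for District 6: 13.85, 159.01, 502.54.
For District 8: 17.50, 251.15, 749.42.
Standard total = 2 282 500; weights = 0.3562, 0.3581, 0.2857.
District 6: 0.3562×13.85 + 0.3581×159.01 + 0.2857×502.54 = 205.4443 per 100 000.
District 8: 0.3562×17.50 + 0.3581×251.15 + 0.2857×749.42 = 310.2710 per 100 000.
Difference = 205.4443 − 310.2710 = -104.8267.

-104.8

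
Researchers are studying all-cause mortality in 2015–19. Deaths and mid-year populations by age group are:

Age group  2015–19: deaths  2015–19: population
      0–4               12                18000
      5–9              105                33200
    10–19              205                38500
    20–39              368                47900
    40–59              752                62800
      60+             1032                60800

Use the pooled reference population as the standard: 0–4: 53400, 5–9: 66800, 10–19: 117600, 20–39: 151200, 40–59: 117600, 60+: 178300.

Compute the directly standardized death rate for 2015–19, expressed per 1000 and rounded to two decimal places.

Age-specific rates per 1000 for 2015–19: 0.667, 3.163, 5.325, 7.683, 11.975, 16.974.
Standard total = 684900; weights = 0.0780, 0.0975, 0.1717, 0.2208, 0.1717, 0.2603.
Standardized rate: 0.0780×0.667 + 0.0975×3.163 + 0.1717×5.325 + 0.2208×7.683 + 0.1717×11.975 + 0.2603×16.974 = 9.4456 per 1000.

9.45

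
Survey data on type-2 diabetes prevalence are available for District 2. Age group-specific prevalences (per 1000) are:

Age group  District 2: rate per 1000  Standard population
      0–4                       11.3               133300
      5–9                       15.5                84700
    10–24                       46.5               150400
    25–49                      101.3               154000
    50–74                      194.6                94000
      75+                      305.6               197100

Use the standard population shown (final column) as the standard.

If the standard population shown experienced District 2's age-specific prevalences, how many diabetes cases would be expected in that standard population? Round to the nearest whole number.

Expected diabetes cases = Σ (standard pop × age-specific rate ÷ 1000)
= 133300×11.3/1000 + 84700×15.5/1000 + 150400×46.5/1000 + 154000×101.3/1000 + 94000×194.6/1000 + 197100×305.6/1000
= 1506.29 + 1312.85 + 6993.60 + 15600.20 + 18292.40 + 60233.76 = 103939.10.

103939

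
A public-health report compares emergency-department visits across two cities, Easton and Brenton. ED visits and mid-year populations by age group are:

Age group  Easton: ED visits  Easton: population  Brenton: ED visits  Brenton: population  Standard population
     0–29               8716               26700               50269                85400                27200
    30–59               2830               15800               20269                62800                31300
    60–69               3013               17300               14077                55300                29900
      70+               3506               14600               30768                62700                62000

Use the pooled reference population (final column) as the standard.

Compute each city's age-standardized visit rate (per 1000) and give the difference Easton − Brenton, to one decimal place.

-196.6

Age-specific rates per 1000 for Easton: 326.442, 179.114, 174.162, 240.137.
For Brenton: 588.630, 322.755, 254.557, 490.718.
Standard total = 150400; weights = 0.1809, 0.2081, 0.1988, 0.4122.
Easton: 0.1809×326.442 + 0.2081×179.114 + 0.1988×174.162 + 0.4122×240.137 = 229.9296 per 1000.
Brenton: 0.1809×588.630 + 0.2081×322.755 + 0.1988×254.557 + 0.4122×490.718 = 426.5207 per 1000.
Difference = 229.9296 − 426.5207 = -196.5910.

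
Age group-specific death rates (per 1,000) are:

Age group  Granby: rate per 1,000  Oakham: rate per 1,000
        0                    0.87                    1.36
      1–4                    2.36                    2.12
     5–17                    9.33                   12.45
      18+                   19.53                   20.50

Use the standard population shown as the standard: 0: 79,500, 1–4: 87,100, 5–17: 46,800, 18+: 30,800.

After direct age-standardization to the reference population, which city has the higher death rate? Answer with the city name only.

Standard total = 244,200; weights = 0.3256, 0.3567, 0.1916, 0.1261.
Granby: 0.3256×0.87 + 0.3567×2.36 + 0.1916×9.33 + 0.1261×19.53 = 5.3763 per 1,000.
Oakham: 0.3256×1.36 + 0.3567×2.12 + 0.1916×12.45 + 0.1261×20.50 = 6.1705 per 1,000.

Oakham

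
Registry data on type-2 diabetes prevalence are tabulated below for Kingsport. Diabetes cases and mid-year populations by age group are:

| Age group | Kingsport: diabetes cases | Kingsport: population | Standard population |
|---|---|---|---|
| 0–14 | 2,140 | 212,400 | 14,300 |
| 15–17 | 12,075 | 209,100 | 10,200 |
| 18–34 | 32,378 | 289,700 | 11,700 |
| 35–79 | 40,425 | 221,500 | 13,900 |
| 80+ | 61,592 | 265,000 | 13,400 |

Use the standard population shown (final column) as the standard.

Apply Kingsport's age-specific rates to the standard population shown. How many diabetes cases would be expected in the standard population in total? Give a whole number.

Age-specific rates per 1,000 for Kingsport: 10.075, 57.747, 111.764, 182.506, 232.423.
Expected diabetes cases = Σ (standard pop × age-specific rate ÷ 1,000)
= 14,300×10.075/1,000 + 10,200×57.747/1,000 + 11,700×111.764/1,000 + 13,900×182.506/1,000 + 13,400×232.423/1,000
= 144.08 + 589.02 + 1307.64 + 2536.83 + 3114.46 = 7692.03.

7692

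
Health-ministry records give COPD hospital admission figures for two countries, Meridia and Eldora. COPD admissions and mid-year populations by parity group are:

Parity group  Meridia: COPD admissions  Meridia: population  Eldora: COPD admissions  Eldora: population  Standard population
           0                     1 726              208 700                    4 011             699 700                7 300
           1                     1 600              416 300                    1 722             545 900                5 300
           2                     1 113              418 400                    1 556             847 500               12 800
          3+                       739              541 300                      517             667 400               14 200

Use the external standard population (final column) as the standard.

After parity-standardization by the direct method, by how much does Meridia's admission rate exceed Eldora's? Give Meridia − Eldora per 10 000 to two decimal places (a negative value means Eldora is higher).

Parity-specific rates per 10 000 for Meridia: 82.70, 38.43, 26.60, 13.65.
For Eldora: 57.32, 31.54, 18.36, 7.75.
Standard total = 39 600; weights = 0.1843, 0.1338, 0.3232, 0.3586.
Meridia: 0.1843×82.70 + 0.1338×38.43 + 0.3232×26.60 + 0.3586×13.65 = 33.8835 per 10 000.
Eldora: 0.1843×57.32 + 0.1338×31.54 + 0.3232×18.36 + 0.3586×7.75 = 23.5015 per 10 000.
Difference = 33.8835 − 23.5015 = 10.3820.

10.38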